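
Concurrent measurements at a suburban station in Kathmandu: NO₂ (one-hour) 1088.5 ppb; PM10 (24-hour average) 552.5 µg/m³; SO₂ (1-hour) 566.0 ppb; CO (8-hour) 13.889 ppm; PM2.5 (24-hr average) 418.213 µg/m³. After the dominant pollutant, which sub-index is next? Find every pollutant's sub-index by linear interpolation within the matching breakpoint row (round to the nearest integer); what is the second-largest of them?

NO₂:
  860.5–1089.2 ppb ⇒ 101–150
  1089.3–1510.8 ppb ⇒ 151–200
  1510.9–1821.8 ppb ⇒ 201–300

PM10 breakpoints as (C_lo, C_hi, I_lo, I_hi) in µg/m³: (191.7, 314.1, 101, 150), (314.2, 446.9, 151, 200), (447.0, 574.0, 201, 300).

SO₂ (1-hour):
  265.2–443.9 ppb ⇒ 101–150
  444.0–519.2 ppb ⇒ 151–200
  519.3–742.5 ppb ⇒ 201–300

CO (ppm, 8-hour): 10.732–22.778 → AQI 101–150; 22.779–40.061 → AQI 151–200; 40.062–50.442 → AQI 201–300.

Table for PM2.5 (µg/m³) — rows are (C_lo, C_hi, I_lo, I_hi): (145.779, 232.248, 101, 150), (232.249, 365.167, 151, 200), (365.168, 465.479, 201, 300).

253

NO₂: row 860.5–1089.2 (AQI 101–150). (150−101)·(1088.5−860.5)/(1089.2−860.5) + 101 = 49·228.0/228.7 + 101 ≈ 149.85 → 150.
PM10: row 447.0–574.0 (AQI 201–300). (300−201)·(552.5−447.0)/(574.0−447.0) + 201 = 99·105.5/127.0 + 201 ≈ 283.24 → 283.
SO₂: 566.0 lies in 519.3–742.5, so I_lo=201, I_hi=300, C_lo=519.3, C_hi=742.5.
(300−201)/(742.5−519.3) × (566.0−519.3) + 201 = 99/223.2 × 46.7 + 201 ≈ 221.71 → 222.
CO 13.889: bracket 10.732–22.778 → index 101–150; slope 49/12.046, offset 3.157.
AQI = 101 + 49/12.046·3.157 ≈ 113.84 ⇒ 114.
PM2.5: 418.213 lies in 365.168–465.479, so I_lo=201, I_hi=300, C_lo=365.168, C_hi=465.479.
(300−201)/(465.479−365.168) × (418.213−365.168) + 201 = 99/100.311 × 53.045 + 201 ≈ 253.35 → 253.
Sub-indices: NO₂→150, PM10→283, SO₂→222, CO→114, PM2.5→253. Ranked high→low: 283, 253, 222, 150, 114. Second-highest sub-index = 253.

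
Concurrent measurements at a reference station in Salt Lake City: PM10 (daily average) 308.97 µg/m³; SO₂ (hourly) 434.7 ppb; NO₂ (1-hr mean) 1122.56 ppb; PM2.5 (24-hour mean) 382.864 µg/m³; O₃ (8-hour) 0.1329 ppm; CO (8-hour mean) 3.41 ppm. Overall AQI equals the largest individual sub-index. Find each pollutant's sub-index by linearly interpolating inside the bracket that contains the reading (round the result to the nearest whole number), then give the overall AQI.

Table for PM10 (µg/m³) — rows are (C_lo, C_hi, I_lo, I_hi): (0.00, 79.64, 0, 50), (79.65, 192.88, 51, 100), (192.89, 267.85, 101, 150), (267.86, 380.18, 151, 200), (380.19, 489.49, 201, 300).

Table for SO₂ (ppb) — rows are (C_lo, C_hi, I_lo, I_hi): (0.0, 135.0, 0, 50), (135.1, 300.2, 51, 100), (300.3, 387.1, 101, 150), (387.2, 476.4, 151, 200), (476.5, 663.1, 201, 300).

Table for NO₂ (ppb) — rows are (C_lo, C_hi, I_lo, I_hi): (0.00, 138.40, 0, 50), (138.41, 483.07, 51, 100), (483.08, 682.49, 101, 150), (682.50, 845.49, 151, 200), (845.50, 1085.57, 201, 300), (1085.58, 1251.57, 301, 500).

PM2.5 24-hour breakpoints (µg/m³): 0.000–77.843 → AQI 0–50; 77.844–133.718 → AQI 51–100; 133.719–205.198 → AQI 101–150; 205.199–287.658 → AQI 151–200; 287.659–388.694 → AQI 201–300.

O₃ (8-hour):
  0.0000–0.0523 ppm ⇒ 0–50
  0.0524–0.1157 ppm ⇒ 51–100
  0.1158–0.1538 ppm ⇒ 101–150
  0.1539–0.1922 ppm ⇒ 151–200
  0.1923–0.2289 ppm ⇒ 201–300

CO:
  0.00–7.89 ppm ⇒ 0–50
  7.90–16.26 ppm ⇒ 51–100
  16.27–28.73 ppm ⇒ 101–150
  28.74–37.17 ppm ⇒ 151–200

345

PM10 308.97: bracket 267.86–380.18 → index 151–200; slope 49/112.32, offset 41.11.
AQI = 151 + 49/112.32·41.11 ≈ 168.93 ⇒ 169.
SO₂: 434.7 ∈ [387.2, 476.4] ↔ index [151, 200].
151 + (434.7−387.2)·(200−151)/(476.4−387.2) = 151 + 47.5·49/89.2 ≈ 177.09, so AQI = 177.
NO₂: 1122.56 ∈ [1085.58, 1251.57] ↔ index [301, 500].
301 + (1122.56−1085.58)·(500−301)/(1251.57−1085.58) = 301 + 36.98·199/165.99 ≈ 345.33, so AQI = 345.
PM2.5: row 287.659–388.694 (AQI 201–300). (300−201)·(382.864−287.659)/(388.694−287.659) + 201 = 99·95.205/101.035 + 201 ≈ 294.29 → 294.
O₃ 0.1329: bracket 0.1158–0.1538 → index 101–150; slope 49/0.0380, offset 0.0171.
AQI = 101 + 49/0.0380·0.0171 ≈ 123.05 ⇒ 123.
CO: row 0.00–7.89 (AQI 0–50). (50−0)·(3.41−0.00)/(7.89−0.00) + 0 = 50·3.41/7.89 + 0 ≈ 21.61 → 22.
Sub-indices: PM10→169, SO₂→177, NO₂→345, PM2.5→294, O₃→123, CO→22. Overall AQI = max = 345; dominant pollutant is NO₂.
AQI 345: Hazardous.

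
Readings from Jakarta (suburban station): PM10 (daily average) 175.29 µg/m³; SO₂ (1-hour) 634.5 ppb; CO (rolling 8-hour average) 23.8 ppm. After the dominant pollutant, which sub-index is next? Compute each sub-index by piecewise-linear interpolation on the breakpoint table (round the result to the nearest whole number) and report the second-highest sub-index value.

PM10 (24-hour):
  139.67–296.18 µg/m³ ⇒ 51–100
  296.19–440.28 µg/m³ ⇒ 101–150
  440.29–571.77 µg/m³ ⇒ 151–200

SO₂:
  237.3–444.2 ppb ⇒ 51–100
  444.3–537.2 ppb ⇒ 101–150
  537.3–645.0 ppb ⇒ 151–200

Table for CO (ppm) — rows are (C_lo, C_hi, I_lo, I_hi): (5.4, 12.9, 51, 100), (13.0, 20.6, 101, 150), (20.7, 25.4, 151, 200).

183

PM10 175.29: bracket 139.67–296.18 → index 51–100; slope 49/156.51, offset 35.62.
AQI = 51 + 49/156.51·35.62 ≈ 62.15 ⇒ 62.
SO₂: 634.5 lies in 537.3–645.0, so I_lo=151, I_hi=200, C_lo=537.3, C_hi=645.0.
(200−151)/(645.0−537.3) × (634.5−537.3) + 151 = 49/107.7 × 97.2 + 151 ≈ 195.22 → 195.
CO: row 20.7–25.4 (AQI 151–200). (200−151)·(23.8−20.7)/(25.4−20.7) + 151 = 49·3.1/4.7 + 151 ≈ 183.32 → 183.
Sub-indices: PM10→62, SO₂→195, CO→183. Ranked high→low: 195, 183, 62. Second-highest sub-index = 183.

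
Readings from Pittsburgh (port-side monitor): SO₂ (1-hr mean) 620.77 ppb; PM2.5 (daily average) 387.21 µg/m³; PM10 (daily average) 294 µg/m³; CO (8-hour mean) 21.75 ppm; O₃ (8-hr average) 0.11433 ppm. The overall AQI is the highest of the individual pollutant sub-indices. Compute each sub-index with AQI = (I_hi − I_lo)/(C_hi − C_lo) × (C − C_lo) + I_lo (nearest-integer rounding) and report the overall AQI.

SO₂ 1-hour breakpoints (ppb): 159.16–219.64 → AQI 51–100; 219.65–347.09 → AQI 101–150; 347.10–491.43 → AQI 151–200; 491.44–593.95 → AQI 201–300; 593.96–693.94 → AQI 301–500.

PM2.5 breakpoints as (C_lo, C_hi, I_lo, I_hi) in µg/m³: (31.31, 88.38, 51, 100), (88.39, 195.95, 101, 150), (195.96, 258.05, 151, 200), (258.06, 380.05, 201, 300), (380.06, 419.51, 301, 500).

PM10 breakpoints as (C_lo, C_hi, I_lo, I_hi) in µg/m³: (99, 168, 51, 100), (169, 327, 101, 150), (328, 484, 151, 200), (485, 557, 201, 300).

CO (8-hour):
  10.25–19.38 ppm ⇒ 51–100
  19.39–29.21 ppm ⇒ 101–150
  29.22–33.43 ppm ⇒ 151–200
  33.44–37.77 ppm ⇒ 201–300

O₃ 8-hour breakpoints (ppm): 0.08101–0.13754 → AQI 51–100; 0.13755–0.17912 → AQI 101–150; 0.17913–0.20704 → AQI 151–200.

354

SO₂: 620.77 lies in 593.96–693.94, so I_lo=301, I_hi=500, C_lo=593.96, C_hi=693.94.
(500−301)/(693.94−593.96) × (620.77−593.96) + 301 = 199/99.98 × 26.81 + 301 ≈ 354.36 → 354.
PM2.5: 387.21 ∈ [380.06, 419.51] ↔ index [301, 500].
301 + (387.21−380.06)·(500−301)/(419.51−380.06) = 301 + 7.15·199/39.45 ≈ 337.07, so AQI = 337.
PM10: 294 ∈ [169, 327] ↔ index [101, 150].
101 + (294−169)·(150−101)/(327−169) = 101 + 125·49/158 ≈ 139.77, so AQI = 140.
CO: row 19.39–29.21 (AQI 101–150). (150−101)·(21.75−19.39)/(29.21−19.39) + 101 = 49·2.36/9.82 + 101 ≈ 112.78 → 113.
O₃: row 0.08101–0.13754 (AQI 51–100). (100−51)·(0.11433−0.08101)/(0.13754−0.08101) + 51 = 49·0.03332/0.05653 + 51 ≈ 79.88 → 80.
Sub-indices: SO₂→354, PM2.5→337, PM10→140, CO→113, O₃→80. Overall AQI = max = 354; dominant pollutant is SO₂.
AQI 354: Hazardous.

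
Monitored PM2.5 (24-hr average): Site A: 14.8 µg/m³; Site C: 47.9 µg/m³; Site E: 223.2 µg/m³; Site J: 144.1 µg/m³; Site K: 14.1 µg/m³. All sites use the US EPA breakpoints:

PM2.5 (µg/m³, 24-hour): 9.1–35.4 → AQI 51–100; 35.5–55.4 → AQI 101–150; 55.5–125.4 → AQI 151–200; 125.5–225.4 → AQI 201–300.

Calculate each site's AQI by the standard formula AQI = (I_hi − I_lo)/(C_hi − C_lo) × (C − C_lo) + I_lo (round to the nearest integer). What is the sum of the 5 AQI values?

771

Site A: 14.8 ∈ [9.1, 35.4] ↔ index [51, 100].
51 + (14.8−9.1)·(100−51)/(35.4−9.1) = 51 + 5.7·49/26.3 ≈ 61.62, so AQI = 62.
Site C: 47.9 ∈ [35.5, 55.4] ↔ index [101, 150].
101 + (47.9−35.5)·(150−101)/(55.4−35.5) = 101 + 12.4·49/19.9 ≈ 131.53, so AQI = 132.
Site E: row 125.5–225.4 (AQI 201–300). (300−201)·(223.2−125.5)/(225.4−125.5) + 201 = 99·97.7/99.9 + 201 ≈ 297.82 → 298.
Site J: 144.1 ∈ [125.5, 225.4] ↔ index [201, 300].
201 + (144.1−125.5)·(300−201)/(225.4−125.5) = 201 + 18.6·99/99.9 ≈ 219.43, so AQI = 219.
Site K: row 9.1–35.4 (AQI 51–100). (100−51)·(14.1−9.1)/(35.4−9.1) + 51 = 49·5.0/26.3 + 51 ≈ 60.32 → 60.
AQIs: Site A=62, Site C=132, Site E=298, Site J=219, Site K=60. Sum = 62 + 132 + 298 + 219 + 60 = 771.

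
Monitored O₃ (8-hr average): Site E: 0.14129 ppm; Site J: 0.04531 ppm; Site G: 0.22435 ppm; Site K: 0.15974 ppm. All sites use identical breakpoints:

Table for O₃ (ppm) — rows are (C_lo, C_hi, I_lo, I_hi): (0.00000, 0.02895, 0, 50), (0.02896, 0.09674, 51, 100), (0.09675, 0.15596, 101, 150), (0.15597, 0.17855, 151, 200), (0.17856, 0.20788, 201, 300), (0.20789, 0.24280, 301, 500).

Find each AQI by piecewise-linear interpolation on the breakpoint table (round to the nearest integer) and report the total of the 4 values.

755

Site E 0.14129: bracket 0.09675–0.15596 → index 101–150; slope 49/0.05921, offset 0.04454.
AQI = 101 + 49/0.05921·0.04454 ≈ 137.86 ⇒ 138.
Site J: row 0.02896–0.09674 (AQI 51–100). (100−51)·(0.04531−0.02896)/(0.09674−0.02896) + 51 = 49·0.01635/0.06778 + 51 ≈ 62.82 → 63.
Site G: 0.22435 ∈ [0.20789, 0.24280] ↔ index [301, 500].
301 + (0.22435−0.20789)·(500−301)/(0.24280−0.20789) = 301 + 0.01646·199/0.03491 ≈ 394.83, so AQI = 395.
Site K 0.15974: bracket 0.15597–0.17855 → index 151–200; slope 49/0.02258, offset 0.00377.
AQI = 151 + 49/0.02258·0.00377 ≈ 159.18 ⇒ 159.
AQIs: Site E=138, Site J=63, Site G=395, Site K=159. Sum = 138 + 63 + 395 + 159 = 755.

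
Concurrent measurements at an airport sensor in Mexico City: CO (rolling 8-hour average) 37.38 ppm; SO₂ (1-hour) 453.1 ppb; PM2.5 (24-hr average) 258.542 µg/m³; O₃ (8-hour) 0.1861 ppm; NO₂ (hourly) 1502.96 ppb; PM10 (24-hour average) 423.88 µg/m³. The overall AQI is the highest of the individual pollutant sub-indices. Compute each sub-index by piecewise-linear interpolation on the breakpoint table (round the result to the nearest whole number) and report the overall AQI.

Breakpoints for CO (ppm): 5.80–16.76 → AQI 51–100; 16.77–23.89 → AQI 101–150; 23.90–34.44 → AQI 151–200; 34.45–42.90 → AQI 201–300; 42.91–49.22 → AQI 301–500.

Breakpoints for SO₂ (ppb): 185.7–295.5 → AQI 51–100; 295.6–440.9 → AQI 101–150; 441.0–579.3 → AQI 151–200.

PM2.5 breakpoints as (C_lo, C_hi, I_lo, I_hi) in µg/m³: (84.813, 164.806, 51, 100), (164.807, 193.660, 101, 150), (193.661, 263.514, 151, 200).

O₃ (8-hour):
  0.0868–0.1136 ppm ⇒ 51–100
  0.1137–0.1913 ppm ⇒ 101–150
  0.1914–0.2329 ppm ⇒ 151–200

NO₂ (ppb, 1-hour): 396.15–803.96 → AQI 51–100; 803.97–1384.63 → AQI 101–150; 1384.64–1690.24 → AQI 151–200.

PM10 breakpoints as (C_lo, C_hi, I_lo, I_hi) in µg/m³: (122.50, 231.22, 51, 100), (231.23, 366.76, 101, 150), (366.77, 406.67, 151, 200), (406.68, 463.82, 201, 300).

235

CO 37.38: bracket 34.45–42.90 → index 201–300; slope 99/8.45, offset 2.93.
AQI = 201 + 99/8.45·2.93 ≈ 235.33 ⇒ 235.
SO₂: 453.1 lies in 441.0–579.3, so I_lo=151, I_hi=200, C_lo=441.0, C_hi=579.3.
(200−151)/(579.3−441.0) × (453.1−441.0) + 151 = 49/138.3 × 12.1 + 151 ≈ 155.29 → 155.
PM2.5: row 193.661–263.514 (AQI 151–200). (200−151)·(258.542−193.661)/(263.514−193.661) + 151 = 49·64.881/69.853 + 151 ≈ 196.51 → 197.
O₃: 0.1861 ∈ [0.1137, 0.1913] ↔ index [101, 150].
101 + (0.1861−0.1137)·(150−101)/(0.1913−0.1137) = 101 + 0.0724·49/0.0776 ≈ 146.72, so AQI = 147.
NO₂: 1502.96 lies in 1384.64–1690.24, so I_lo=151, I_hi=200, C_lo=1384.64, C_hi=1690.24.
(200−151)/(1690.24−1384.64) × (1502.96−1384.64) + 151 = 49/305.60 × 118.32 + 151 ≈ 169.97 → 170.
PM10: 423.88 ∈ [406.68, 463.82] ↔ index [201, 300].
201 + (423.88−406.68)·(300−201)/(463.82−406.68) = 201 + 17.20·99/57.14 ≈ 230.80, so AQI = 231.
Sub-indices: CO→235, SO₂→155, PM2.5→197, O₃→147, NO₂→170, PM10→231. Overall AQI = max = 235; dominant pollutant is CO.
AQI 235: Very Unhealthy.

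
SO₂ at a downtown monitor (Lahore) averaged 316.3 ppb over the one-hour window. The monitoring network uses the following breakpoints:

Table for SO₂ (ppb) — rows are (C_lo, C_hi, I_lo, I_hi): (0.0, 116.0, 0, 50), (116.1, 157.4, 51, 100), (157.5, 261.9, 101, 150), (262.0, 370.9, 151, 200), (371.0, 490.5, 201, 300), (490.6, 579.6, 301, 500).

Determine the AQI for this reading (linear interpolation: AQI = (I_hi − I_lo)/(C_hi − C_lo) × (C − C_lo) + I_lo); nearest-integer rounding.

SO₂: 316.3 ∈ [262.0, 370.9] ↔ index [151, 200].
151 + (316.3−262.0)·(200−151)/(370.9−262.0) = 151 + 54.3·49/108.9 ≈ 175.43, so AQI = 175.

175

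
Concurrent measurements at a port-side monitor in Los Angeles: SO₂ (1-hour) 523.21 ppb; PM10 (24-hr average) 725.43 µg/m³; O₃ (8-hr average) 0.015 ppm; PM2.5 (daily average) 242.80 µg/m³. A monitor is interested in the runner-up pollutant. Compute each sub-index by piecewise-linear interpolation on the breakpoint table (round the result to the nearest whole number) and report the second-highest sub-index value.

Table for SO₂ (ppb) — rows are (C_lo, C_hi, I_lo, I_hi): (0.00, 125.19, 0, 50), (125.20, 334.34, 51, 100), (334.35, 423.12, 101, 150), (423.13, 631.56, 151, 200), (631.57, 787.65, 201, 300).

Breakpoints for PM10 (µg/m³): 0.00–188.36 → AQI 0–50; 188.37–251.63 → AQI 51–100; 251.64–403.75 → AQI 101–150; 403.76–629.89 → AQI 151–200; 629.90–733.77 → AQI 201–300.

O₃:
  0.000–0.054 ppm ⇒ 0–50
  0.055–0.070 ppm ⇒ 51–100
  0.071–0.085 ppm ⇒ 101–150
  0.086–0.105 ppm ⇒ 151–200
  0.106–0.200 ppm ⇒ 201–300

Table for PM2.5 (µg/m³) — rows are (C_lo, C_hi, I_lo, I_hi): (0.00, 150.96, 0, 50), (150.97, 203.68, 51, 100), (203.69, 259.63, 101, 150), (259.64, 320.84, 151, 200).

175

SO₂: 523.21 lies in 423.13–631.56, so I_lo=151, I_hi=200, C_lo=423.13, C_hi=631.56.
(200−151)/(631.56−423.13) × (523.21−423.13) + 151 = 49/208.43 × 100.08 + 151 ≈ 174.53 → 175.
PM10 725.43: bracket 629.90–733.77 → index 201–300; slope 99/103.87, offset 95.53.
AQI = 201 + 99/103.87·95.53 ≈ 292.05 ⇒ 292.
O₃: row 0.000–0.054 (AQI 0–50). (50−0)·(0.015−0.000)/(0.054−0.000) + 0 = 50·0.015/0.054 + 0 ≈ 13.89 → 14.
PM2.5 242.80: bracket 203.69–259.63 → index 101–150; slope 49/55.94, offset 39.11.
AQI = 101 + 49/55.94·39.11 ≈ 135.26 ⇒ 135.
Sub-indices: SO₂→175, PM10→292, O₃→14, PM2.5→135. Ranked high→low: 292, 175, 135, 14. Second-highest sub-index = 175.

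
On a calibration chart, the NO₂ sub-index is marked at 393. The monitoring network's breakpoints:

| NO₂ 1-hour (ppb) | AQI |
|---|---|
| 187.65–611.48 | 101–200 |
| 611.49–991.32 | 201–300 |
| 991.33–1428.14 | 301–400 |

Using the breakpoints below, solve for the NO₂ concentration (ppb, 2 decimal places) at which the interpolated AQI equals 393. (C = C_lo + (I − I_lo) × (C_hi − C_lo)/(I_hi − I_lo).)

1397.25

AQI 393 lies in the 301–400 band, which corresponds to 991.33–1428.14 ppb.
C = 991.33 + (393−301)×(1428.14−991.33)/(400−301) = 991.33 + 92×436.81/99 ≈ 1397.2544 ppb → 1397.25 ppb to 2 dp.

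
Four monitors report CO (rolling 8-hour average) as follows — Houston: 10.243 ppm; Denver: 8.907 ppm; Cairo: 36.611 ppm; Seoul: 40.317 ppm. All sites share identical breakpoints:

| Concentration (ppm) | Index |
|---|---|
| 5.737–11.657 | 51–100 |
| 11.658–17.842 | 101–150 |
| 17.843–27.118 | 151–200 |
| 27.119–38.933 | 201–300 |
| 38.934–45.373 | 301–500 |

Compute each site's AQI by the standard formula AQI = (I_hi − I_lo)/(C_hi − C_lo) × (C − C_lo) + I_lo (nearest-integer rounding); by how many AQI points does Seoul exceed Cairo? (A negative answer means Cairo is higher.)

63

Houston: 10.243 ∈ [5.737, 11.657] ↔ index [51, 100].
51 + (10.243−5.737)·(100−51)/(11.657−5.737) = 51 + 4.506·49/5.920 ≈ 88.30, so AQI = 88.
Denver: 8.907 lies in 5.737–11.657, so I_lo=51, I_hi=100, C_lo=5.737, C_hi=11.657.
(100−51)/(11.657−5.737) × (8.907−5.737) + 51 = 49/5.920 × 3.170 + 51 ≈ 77.24 → 77.
Cairo: row 27.119–38.933 (AQI 201–300). (300−201)·(36.611−27.119)/(38.933−27.119) + 201 = 99·9.492/11.814 + 201 ≈ 280.54 → 281.
Seoul: 40.317 lies in 38.934–45.373, so I_lo=301, I_hi=500, C_lo=38.934, C_hi=45.373.
(500−301)/(45.373−38.934) × (40.317−38.934) + 301 = 199/6.439 × 1.383 + 301 ≈ 343.74 → 344.
AQIs: Houston=88, Denver=77, Cairo=281, Seoul=344. Seoul (344) − Cairo (281) = 63.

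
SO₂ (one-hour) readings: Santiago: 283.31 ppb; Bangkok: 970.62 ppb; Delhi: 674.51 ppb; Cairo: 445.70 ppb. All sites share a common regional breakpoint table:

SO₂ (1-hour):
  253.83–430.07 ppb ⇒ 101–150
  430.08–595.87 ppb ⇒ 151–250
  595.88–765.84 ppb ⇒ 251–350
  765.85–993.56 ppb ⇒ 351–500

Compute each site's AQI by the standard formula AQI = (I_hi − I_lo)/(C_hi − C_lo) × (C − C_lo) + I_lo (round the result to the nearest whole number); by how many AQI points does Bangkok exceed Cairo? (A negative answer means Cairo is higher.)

Santiago: 283.31 ∈ [253.83, 430.07] ↔ index [101, 150].
101 + (283.31−253.83)·(150−101)/(430.07−253.83) = 101 + 29.48·49/176.24 ≈ 109.20, so AQI = 109.
Bangkok: row 765.85–993.56 (AQI 351–500). (500−351)·(970.62−765.85)/(993.56−765.85) + 351 = 149·204.77/227.71 + 351 ≈ 484.99 → 485.
Delhi: 674.51 lies in 595.88–765.84, so I_lo=251, I_hi=350, C_lo=595.88, C_hi=765.84.
(350−251)/(765.84−595.88) × (674.51−595.88) + 251 = 99/169.96 × 78.63 + 251 ≈ 296.80 → 297.
Cairo: row 430.08–595.87 (AQI 151–250). (250−151)·(445.70−430.08)/(595.87−430.08) + 151 = 99·15.62/165.79 + 151 ≈ 160.33 → 160.
AQIs: Santiago=109, Bangkok=485, Delhi=297, Cairo=160. Bangkok (485) − Cairo (160) = 325.

325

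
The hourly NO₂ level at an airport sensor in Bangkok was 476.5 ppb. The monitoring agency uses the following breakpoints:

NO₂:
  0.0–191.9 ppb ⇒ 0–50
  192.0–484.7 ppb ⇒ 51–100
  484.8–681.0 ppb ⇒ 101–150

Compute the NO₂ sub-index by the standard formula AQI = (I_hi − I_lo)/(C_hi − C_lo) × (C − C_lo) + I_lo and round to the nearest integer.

NO₂: 476.5 ∈ [192.0, 484.7] ↔ index [51, 100].
51 + (476.5−192.0)·(100−51)/(484.7−192.0) = 51 + 284.5·49/292.7 ≈ 98.63, so AQI = 99.

99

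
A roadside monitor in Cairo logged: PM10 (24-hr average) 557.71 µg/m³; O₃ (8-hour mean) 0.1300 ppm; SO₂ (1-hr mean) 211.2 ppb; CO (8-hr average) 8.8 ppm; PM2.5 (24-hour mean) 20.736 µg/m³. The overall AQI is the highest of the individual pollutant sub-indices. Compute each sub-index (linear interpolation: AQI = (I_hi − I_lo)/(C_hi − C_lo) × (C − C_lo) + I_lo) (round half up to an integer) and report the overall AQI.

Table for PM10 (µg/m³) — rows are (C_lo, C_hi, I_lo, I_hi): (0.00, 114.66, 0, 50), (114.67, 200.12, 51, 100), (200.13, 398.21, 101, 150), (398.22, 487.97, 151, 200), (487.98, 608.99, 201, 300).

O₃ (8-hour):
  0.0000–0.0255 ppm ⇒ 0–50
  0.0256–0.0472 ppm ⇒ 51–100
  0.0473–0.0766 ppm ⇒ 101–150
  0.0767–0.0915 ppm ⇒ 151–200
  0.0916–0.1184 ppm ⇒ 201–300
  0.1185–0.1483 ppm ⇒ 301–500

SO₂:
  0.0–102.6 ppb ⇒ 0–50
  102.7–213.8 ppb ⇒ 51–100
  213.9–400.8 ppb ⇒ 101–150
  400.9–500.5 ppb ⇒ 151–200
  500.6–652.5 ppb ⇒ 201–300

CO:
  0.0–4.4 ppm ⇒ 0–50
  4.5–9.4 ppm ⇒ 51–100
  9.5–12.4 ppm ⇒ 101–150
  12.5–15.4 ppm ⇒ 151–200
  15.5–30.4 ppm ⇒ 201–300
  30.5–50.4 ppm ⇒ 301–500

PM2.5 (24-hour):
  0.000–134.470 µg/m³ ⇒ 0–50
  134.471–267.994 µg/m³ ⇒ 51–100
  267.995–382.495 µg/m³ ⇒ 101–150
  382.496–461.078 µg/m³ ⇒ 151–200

378

PM10: 557.71 lies in 487.98–608.99, so I_lo=201, I_hi=300, C_lo=487.98, C_hi=608.99.
(300−201)/(608.99−487.98) × (557.71−487.98) + 201 = 99/121.01 × 69.73 + 201 ≈ 258.05 → 258.
O₃: row 0.1185–0.1483 (AQI 301–500). (500−301)·(0.1300−0.1185)/(0.1483−0.1185) + 301 = 199·0.0115/0.0298 + 301 ≈ 377.80 → 378.
SO₂: row 102.7–213.8 (AQI 51–100). (100−51)·(211.2−102.7)/(213.8−102.7) + 51 = 49·108.5/111.1 + 51 ≈ 98.85 → 99.
CO 8.8: bracket 4.5–9.4 → index 51–100; slope 49/4.9, offset 4.3.
AQI = 51 + 49/4.9·4.3 ≈ 94.00 ⇒ 94.
PM2.5: 20.736 ∈ [0.000, 134.470] ↔ index [0, 50].
0 + (20.736−0.000)·(50−0)/(134.470−0.000) = 0 + 20.736·50/134.470 ≈ 7.71, so AQI = 8.
Sub-indices: PM10→258, O₃→378, SO₂→99, CO→94, PM2.5→8. Overall AQI = max = 378; dominant pollutant is O₃.
AQI 378: Hazardous.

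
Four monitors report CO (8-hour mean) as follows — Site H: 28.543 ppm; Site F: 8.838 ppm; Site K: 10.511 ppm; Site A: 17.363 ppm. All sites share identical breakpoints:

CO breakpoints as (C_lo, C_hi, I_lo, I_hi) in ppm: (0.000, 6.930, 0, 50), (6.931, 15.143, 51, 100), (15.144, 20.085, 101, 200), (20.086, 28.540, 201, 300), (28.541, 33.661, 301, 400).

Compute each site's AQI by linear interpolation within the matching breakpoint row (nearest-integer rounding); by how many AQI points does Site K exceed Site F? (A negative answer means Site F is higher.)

Site H: row 28.541–33.661 (AQI 301–400). (400−301)·(28.543−28.541)/(33.661−28.541) + 301 = 99·0.002/5.120 + 301 ≈ 301.04 → 301.
Site F: 8.838 ∈ [6.931, 15.143] ↔ index [51, 100].
51 + (8.838−6.931)·(100−51)/(15.143−6.931) = 51 + 1.907·49/8.212 ≈ 62.38, so AQI = 62.
Site K: 10.511 lies in 6.931–15.143, so I_lo=51, I_hi=100, C_lo=6.931, C_hi=15.143.
(100−51)/(15.143−6.931) × (10.511−6.931) + 51 = 49/8.212 × 3.580 + 51 ≈ 72.36 → 72.
Site A: 17.363 ∈ [15.144, 20.085] ↔ index [101, 200].
101 + (17.363−15.144)·(200−101)/(20.085−15.144) = 101 + 2.219·99/4.941 ≈ 145.46, so AQI = 145.
AQIs: Site H=301, Site F=62, Site K=72, Site A=145. Site K (72) − Site F (62) = 10.

10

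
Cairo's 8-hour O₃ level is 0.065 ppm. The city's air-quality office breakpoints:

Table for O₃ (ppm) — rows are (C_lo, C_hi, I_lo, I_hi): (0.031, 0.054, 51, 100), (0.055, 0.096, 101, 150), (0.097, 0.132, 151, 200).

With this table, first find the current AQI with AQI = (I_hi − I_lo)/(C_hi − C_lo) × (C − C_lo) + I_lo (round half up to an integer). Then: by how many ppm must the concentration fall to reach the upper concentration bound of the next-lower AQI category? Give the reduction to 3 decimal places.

0.011

O₃: 0.065 lies in 0.055–0.096, so I_lo=101, I_hi=150, C_lo=0.055, C_hi=0.096.
(150−101)/(0.096−0.055) × (0.065−0.055) + 101 = 49/0.041 × 0.010 + 101 ≈ 112.95 → 113.
Current AQI 113 is in the Unhealthy for Sensitive Groups range (101–150). The next-lower category tops out at AQI 100, whose upper concentration bound is 0.054 ppm.
Reduction needed = 0.065 − 0.054 = 0.011 ppm.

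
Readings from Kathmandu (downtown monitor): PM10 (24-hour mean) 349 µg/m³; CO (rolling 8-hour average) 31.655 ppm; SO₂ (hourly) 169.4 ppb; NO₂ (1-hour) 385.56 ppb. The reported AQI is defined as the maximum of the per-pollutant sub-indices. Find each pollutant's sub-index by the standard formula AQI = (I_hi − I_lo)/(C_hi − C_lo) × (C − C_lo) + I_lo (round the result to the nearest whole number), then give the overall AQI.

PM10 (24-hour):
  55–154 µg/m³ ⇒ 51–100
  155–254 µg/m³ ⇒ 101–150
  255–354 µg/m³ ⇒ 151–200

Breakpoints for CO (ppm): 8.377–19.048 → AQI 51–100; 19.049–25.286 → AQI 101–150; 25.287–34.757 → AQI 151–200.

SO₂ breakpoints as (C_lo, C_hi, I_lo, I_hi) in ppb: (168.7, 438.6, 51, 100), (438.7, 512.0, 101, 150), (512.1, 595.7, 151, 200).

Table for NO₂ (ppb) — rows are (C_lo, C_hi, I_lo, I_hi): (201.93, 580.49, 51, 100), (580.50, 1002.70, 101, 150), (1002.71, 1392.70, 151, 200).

198

PM10 349: bracket 255–354 → index 151–200; slope 49/99, offset 94.
AQI = 151 + 49/99·94 ≈ 197.53 ⇒ 198.
CO: 31.655 ∈ [25.287, 34.757] ↔ index [151, 200].
151 + (31.655−25.287)·(200−151)/(34.757−25.287) = 151 + 6.368·49/9.470 ≈ 183.95, so AQI = 184.
SO₂: row 168.7–438.6 (AQI 51–100). (100−51)·(169.4−168.7)/(438.6−168.7) + 51 = 49·0.7/269.9 + 51 ≈ 51.13 → 51.
NO₂: 385.56 lies in 201.93–580.49, so I_lo=51, I_hi=100, C_lo=201.93, C_hi=580.49.
(100−51)/(580.49−201.93) × (385.56−201.93) + 51 = 49/378.56 × 183.63 + 51 ≈ 74.77 → 75.
Sub-indices: PM10→198, CO→184, SO₂→51, NO₂→75. Overall AQI = max = 198; dominant pollutant is PM10.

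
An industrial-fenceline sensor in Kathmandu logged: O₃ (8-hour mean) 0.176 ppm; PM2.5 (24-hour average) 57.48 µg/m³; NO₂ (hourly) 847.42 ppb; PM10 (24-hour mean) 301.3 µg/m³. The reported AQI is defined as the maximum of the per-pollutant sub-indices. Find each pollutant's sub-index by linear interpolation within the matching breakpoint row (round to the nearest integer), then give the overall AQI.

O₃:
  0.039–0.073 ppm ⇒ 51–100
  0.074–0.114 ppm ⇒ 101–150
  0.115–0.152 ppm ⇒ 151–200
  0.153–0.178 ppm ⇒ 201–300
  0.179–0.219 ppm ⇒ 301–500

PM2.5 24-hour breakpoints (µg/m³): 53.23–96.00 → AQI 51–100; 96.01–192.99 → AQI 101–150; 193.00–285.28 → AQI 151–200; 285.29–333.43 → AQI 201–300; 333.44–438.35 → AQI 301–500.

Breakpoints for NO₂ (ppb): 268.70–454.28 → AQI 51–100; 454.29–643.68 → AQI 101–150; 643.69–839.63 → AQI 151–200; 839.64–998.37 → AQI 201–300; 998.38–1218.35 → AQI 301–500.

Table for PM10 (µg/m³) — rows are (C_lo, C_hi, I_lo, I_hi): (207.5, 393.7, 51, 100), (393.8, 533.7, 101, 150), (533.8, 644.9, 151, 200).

292

O₃ 0.176: bracket 0.153–0.178 → index 201–300; slope 99/0.025, offset 0.023.
AQI = 201 + 99/0.025·0.023 ≈ 292.08 ⇒ 292.
PM2.5: row 53.23–96.00 (AQI 51–100). (100−51)·(57.48−53.23)/(96.00−53.23) + 51 = 49·4.25/42.77 + 51 ≈ 55.87 → 56.
NO₂: row 839.64–998.37 (AQI 201–300). (300−201)·(847.42−839.64)/(998.37−839.64) + 201 = 99·7.78/158.73 + 201 ≈ 205.85 → 206.
PM10: 301.3 lies in 207.5–393.7, so I_lo=51, I_hi=100, C_lo=207.5, C_hi=393.7.
(100−51)/(393.7−207.5) × (301.3−207.5) + 51 = 49/186.2 × 93.8 + 51 ≈ 75.68 → 76.
Sub-indices: O₃→292, PM2.5→56, NO₂→206, PM10→76. Overall AQI = max = 292; dominant pollutant is O₃.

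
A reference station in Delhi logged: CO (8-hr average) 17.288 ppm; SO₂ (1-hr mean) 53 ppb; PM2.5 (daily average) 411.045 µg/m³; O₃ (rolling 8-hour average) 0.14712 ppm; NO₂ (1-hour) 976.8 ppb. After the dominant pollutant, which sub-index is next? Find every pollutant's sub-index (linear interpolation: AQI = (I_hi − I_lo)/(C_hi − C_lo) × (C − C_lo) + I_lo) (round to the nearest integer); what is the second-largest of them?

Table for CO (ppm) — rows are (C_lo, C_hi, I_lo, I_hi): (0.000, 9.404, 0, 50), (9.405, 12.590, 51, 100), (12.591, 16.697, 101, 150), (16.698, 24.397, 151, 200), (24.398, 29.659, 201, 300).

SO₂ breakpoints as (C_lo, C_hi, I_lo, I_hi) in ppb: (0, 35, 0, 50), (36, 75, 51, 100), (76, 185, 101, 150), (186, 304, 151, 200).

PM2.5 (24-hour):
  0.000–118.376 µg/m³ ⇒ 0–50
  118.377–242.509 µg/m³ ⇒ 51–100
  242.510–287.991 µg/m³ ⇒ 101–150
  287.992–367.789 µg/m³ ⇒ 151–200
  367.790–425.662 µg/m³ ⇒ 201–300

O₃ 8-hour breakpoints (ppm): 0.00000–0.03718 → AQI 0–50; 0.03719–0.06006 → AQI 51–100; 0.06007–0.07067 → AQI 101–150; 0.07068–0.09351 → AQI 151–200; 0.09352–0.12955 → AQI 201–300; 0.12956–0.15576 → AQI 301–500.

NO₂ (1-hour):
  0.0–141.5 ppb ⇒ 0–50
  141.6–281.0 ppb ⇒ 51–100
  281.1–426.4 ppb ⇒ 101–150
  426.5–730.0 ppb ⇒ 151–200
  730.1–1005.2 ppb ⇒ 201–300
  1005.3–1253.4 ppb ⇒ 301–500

290

CO: 17.288 lies in 16.698–24.397, so I_lo=151, I_hi=200, C_lo=16.698, C_hi=24.397.
(200−151)/(24.397−16.698) × (17.288−16.698) + 151 = 49/7.699 × 0.590 + 151 ≈ 154.76 → 155.
SO₂ 53: bracket 36–75 → index 51–100; slope 49/39, offset 17.
AQI = 51 + 49/39·17 ≈ 72.36 ⇒ 72.
PM2.5: 411.045 ∈ [367.790, 425.662] ↔ index [201, 300].
201 + (411.045−367.790)·(300−201)/(425.662−367.790) = 201 + 43.255·99/57.872 ≈ 275.00, so AQI = 275.
O₃: row 0.12956–0.15576 (AQI 301–500). (500−301)·(0.14712−0.12956)/(0.15576−0.12956) + 301 = 199·0.01756/0.02620 + 301 ≈ 434.38 → 434.
NO₂: 976.8 ∈ [730.1, 1005.2] ↔ index [201, 300].
201 + (976.8−730.1)·(300−201)/(1005.2−730.1) = 201 + 246.7·99/275.1 ≈ 289.78, so AQI = 290.
Sub-indices: CO→155, SO₂→72, PM2.5→275, O₃→434, NO₂→290. Ranked high→low: 434, 290, 275, 155, 72. Second-highest sub-index = 290.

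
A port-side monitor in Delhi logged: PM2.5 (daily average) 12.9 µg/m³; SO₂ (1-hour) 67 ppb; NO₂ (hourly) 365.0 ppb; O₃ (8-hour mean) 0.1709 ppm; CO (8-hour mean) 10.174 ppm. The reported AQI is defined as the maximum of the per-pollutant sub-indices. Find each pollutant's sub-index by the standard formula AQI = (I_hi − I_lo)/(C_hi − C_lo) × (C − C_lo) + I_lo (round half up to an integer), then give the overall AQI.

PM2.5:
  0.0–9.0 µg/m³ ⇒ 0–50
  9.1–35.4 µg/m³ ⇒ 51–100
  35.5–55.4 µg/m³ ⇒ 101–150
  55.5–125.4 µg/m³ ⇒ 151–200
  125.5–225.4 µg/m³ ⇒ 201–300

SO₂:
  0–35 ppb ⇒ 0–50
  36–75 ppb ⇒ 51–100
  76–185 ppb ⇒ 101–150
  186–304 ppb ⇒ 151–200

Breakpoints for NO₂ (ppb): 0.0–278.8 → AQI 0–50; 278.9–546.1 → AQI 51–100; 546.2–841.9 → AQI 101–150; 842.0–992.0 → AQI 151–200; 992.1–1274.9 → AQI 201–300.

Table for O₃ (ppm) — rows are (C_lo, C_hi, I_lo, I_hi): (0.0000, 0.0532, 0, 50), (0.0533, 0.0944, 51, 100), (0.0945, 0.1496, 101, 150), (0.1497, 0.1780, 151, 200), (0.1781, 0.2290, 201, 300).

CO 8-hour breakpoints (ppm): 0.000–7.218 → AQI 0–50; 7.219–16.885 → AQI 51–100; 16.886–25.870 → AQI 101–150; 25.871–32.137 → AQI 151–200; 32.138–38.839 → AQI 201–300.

PM2.5 12.9: bracket 9.1–35.4 → index 51–100; slope 49/26.3, offset 3.8.
AQI = 51 + 49/26.3·3.8 ≈ 58.08 ⇒ 58.
SO₂ 67: bracket 36–75 → index 51–100; slope 49/39, offset 31.
AQI = 51 + 49/39·31 ≈ 89.95 ⇒ 90.
NO₂: row 278.9–546.1 (AQI 51–100). (100−51)·(365.0−278.9)/(546.1−278.9) + 51 = 49·86.1/267.2 + 51 ≈ 66.79 → 67.
O₃: row 0.1497–0.1780 (AQI 151–200). (200−151)·(0.1709−0.1497)/(0.1780−0.1497) + 151 = 49·0.0212/0.0283 + 151 ≈ 187.71 → 188.
CO 10.174: bracket 7.219–16.885 → index 51–100; slope 49/9.666, offset 2.955.
AQI = 51 + 49/9.666·2.955 ≈ 65.98 ⇒ 66.
Sub-indices: PM2.5→58, SO₂→90, NO₂→67, O₃→188, CO→66. Overall AQI = max = 188; dominant pollutant is O₃.

188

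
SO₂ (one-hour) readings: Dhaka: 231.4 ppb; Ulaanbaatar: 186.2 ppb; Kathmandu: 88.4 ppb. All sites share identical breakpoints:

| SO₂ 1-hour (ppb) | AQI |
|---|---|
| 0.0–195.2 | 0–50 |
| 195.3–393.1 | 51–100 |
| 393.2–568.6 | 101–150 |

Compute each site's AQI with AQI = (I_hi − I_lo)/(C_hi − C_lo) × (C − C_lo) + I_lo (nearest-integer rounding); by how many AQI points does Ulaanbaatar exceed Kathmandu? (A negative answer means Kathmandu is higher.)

Dhaka: 231.4 lies in 195.3–393.1, so I_lo=51, I_hi=100, C_lo=195.3, C_hi=393.1.
(100−51)/(393.1−195.3) × (231.4−195.3) + 51 = 49/197.8 × 36.1 + 51 ≈ 59.94 → 60.
Ulaanbaatar: 186.2 ∈ [0.0, 195.2] ↔ index [0, 50].
0 + (186.2−0.0)·(50−0)/(195.2−0.0) = 0 + 186.2·50/195.2 ≈ 47.69, so AQI = 48.
Kathmandu: 88.4 lies in 0.0–195.2, so I_lo=0, I_hi=50, C_lo=0.0, C_hi=195.2.
(50−0)/(195.2−0.0) × (88.4−0.0) + 0 = 50/195.2 × 88.4 + 0 ≈ 22.64 → 23.
AQIs: Dhaka=60, Ulaanbaatar=48, Kathmandu=23. Ulaanbaatar (48) − Kathmandu (23) = 25.

25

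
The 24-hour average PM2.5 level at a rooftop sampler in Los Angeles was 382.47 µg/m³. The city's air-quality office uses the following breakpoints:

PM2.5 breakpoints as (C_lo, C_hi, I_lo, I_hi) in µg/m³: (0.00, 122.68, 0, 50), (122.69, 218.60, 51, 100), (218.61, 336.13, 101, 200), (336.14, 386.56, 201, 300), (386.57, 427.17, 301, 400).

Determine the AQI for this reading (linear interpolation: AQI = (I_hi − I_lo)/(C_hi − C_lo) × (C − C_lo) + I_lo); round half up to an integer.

PM2.5: row 336.14–386.56 (AQI 201–300). (300−201)·(382.47−336.14)/(386.56−336.14) + 201 = 99·46.33/50.42 + 201 ≈ 291.97 → 292.

292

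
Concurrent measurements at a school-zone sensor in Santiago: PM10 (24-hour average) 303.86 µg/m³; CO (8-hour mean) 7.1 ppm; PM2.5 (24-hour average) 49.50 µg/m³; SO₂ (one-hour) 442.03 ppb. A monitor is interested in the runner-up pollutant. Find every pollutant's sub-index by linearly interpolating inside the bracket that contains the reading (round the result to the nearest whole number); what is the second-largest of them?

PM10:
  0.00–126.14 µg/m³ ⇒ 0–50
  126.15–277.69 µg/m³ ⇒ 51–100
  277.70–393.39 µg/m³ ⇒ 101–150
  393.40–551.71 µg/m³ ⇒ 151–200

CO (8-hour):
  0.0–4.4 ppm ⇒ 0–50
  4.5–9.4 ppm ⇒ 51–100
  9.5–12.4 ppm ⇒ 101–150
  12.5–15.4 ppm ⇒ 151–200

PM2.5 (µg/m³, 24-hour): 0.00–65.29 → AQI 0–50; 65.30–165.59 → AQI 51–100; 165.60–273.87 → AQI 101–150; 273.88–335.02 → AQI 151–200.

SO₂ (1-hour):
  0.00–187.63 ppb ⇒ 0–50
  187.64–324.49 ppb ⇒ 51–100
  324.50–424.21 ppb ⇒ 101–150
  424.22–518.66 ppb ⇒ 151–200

112

PM10: 303.86 lies in 277.70–393.39, so I_lo=101, I_hi=150, C_lo=277.70, C_hi=393.39.
(150−101)/(393.39−277.70) × (303.86−277.70) + 101 = 49/115.69 × 26.16 + 101 ≈ 112.08 → 112.
CO: 7.1 lies in 4.5–9.4, so I_lo=51, I_hi=100, C_lo=4.5, C_hi=9.4.
(100−51)/(9.4−4.5) × (7.1−4.5) + 51 = 49/4.9 × 2.6 + 51 ≈ 77.00 → 77.
PM2.5: 49.50 ∈ [0.00, 65.29] ↔ index [0, 50].
0 + (49.50−0.00)·(50−0)/(65.29−0.00) = 0 + 49.50·50/65.29 ≈ 37.91, so AQI = 38.
SO₂: 442.03 lies in 424.22–518.66, so I_lo=151, I_hi=200, C_lo=424.22, C_hi=518.66.
(200−151)/(518.66−424.22) × (442.03−424.22) + 151 = 49/94.44 × 17.81 + 151 ≈ 160.24 → 160.
Sub-indices: PM10→112, CO→77, PM2.5→38, SO₂→160. Ranked high→low: 160, 112, 77, 38. Second-highest sub-index = 112.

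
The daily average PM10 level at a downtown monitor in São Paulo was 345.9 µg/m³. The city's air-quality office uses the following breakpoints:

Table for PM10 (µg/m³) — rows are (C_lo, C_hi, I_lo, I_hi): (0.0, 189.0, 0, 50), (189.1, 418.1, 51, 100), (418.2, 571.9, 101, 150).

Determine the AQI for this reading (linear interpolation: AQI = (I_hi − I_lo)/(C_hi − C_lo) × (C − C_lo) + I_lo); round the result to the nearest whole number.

85

PM10: 345.9 ∈ [189.1, 418.1] ↔ index [51, 100].
51 + (345.9−189.1)·(100−51)/(418.1−189.1) = 51 + 156.8·49/229.0 ≈ 84.55, so AQI = 85.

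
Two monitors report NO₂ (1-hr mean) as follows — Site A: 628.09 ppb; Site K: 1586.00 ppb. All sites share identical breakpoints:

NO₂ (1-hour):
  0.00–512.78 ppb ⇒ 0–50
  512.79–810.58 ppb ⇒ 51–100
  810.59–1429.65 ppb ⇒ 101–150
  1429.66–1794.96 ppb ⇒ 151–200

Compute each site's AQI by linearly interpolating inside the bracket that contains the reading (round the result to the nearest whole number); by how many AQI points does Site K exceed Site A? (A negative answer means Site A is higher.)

Site A: row 512.79–810.58 (AQI 51–100). (100−51)·(628.09−512.79)/(810.58−512.79) + 51 = 49·115.30/297.79 + 51 ≈ 69.97 → 70.
Site K 1586.00: bracket 1429.66–1794.96 → index 151–200; slope 49/365.30, offset 156.34.
AQI = 151 + 49/365.30·156.34 ≈ 171.97 ⇒ 172.
AQIs: Site A=70, Site K=172. Site K (172) − Site A (70) = 102.

102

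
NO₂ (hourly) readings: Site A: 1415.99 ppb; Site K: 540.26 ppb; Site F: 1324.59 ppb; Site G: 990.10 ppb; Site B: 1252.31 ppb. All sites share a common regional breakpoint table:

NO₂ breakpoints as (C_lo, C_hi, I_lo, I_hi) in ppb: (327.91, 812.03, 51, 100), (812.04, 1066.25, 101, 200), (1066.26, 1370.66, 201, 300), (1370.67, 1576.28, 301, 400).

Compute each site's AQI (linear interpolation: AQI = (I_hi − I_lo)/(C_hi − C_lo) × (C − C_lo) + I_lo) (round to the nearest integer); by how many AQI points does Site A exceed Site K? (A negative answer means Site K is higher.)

251

Site A: row 1370.67–1576.28 (AQI 301–400). (400−301)·(1415.99−1370.67)/(1576.28−1370.67) + 301 = 99·45.32/205.61 + 301 ≈ 322.82 → 323.
Site K: 540.26 lies in 327.91–812.03, so I_lo=51, I_hi=100, C_lo=327.91, C_hi=812.03.
(100−51)/(812.03−327.91) × (540.26−327.91) + 51 = 49/484.12 × 212.35 + 51 ≈ 72.49 → 72.
Site F 1324.59: bracket 1066.26–1370.66 → index 201–300; slope 99/304.40, offset 258.33.
AQI = 201 + 99/304.40·258.33 ≈ 285.02 ⇒ 285.
Site G: row 812.04–1066.25 (AQI 101–200). (200−101)·(990.10−812.04)/(1066.25−812.04) + 101 = 99·178.06/254.21 + 101 ≈ 170.34 → 170.
Site B 1252.31: bracket 1066.26–1370.66 → index 201–300; slope 99/304.40, offset 186.05.
AQI = 201 + 99/304.40·186.05 ≈ 261.51 ⇒ 262.
AQIs: Site A=323, Site K=72, Site F=285, Site G=170, Site B=262. Site A (323) − Site K (72) = 251.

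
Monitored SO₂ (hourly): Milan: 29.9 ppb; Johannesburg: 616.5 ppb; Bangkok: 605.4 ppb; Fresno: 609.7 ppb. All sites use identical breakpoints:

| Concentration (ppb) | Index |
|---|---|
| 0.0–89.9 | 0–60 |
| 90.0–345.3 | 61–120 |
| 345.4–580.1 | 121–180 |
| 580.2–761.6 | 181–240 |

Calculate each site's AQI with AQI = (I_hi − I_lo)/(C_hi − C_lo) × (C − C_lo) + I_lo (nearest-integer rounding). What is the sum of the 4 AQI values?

593

Milan: 29.9 lies in 0.0–89.9, so I_lo=0, I_hi=60, C_lo=0.0, C_hi=89.9.
(60−0)/(89.9−0.0) × (29.9−0.0) + 0 = 60/89.9 × 29.9 + 0 ≈ 19.96 → 20.
Johannesburg: 616.5 ∈ [580.2, 761.6] ↔ index [181, 240].
181 + (616.5−580.2)·(240−181)/(761.6−580.2) = 181 + 36.3·59/181.4 ≈ 192.81, so AQI = 193.
Bangkok: 605.4 lies in 580.2–761.6, so I_lo=181, I_hi=240, C_lo=580.2, C_hi=761.6.
(240−181)/(761.6−580.2) × (605.4−580.2) + 181 = 59/181.4 × 25.2 + 181 ≈ 189.20 → 189.
Fresno: row 580.2–761.6 (AQI 181–240). (240−181)·(609.7−580.2)/(761.6−580.2) + 181 = 59·29.5/181.4 + 181 ≈ 190.59 → 191.
AQIs: Milan=20, Johannesburg=193, Bangkok=189, Fresno=191. Sum = 20 + 193 + 189 + 191 = 593.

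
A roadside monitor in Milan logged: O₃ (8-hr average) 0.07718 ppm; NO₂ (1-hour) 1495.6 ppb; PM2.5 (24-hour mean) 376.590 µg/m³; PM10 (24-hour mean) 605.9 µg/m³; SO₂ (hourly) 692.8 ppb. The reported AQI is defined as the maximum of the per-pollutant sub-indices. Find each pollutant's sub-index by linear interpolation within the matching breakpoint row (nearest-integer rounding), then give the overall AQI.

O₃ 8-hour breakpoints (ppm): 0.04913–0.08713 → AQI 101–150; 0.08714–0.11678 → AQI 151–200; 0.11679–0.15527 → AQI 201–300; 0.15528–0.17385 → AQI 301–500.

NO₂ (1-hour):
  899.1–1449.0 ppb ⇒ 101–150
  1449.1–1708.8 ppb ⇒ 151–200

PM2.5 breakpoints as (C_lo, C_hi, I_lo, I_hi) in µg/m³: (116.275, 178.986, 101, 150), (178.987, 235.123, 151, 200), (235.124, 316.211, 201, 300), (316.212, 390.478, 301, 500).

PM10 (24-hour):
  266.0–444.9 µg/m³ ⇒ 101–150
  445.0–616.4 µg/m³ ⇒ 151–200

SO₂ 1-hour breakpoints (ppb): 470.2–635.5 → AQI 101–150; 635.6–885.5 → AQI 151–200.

463

O₃: 0.07718 lies in 0.04913–0.08713, so I_lo=101, I_hi=150, C_lo=0.04913, C_hi=0.08713.
(150−101)/(0.08713−0.04913) × (0.07718−0.04913) + 101 = 49/0.03800 × 0.02805 + 101 ≈ 137.17 → 137.
NO₂ 1495.6: bracket 1449.1–1708.8 → index 151–200; slope 49/259.7, offset 46.5.
AQI = 151 + 49/259.7·46.5 ≈ 159.77 ⇒ 160.
PM2.5: row 316.212–390.478 (AQI 301–500). (500−301)·(376.590−316.212)/(390.478−316.212) + 301 = 199·60.378/74.266 + 301 ≈ 462.79 → 463.
PM10: 605.9 lies in 445.0–616.4, so I_lo=151, I_hi=200, C_lo=445.0, C_hi=616.4.
(200−151)/(616.4−445.0) × (605.9−445.0) + 151 = 49/171.4 × 160.9 + 151 ≈ 197.00 → 197.
SO₂: 692.8 lies in 635.6–885.5, so I_lo=151, I_hi=200, C_lo=635.6, C_hi=885.5.
(200−151)/(885.5−635.6) × (692.8−635.6) + 151 = 49/249.9 × 57.2 + 151 ≈ 162.22 → 162.
Sub-indices: O₃→137, NO₂→160, PM2.5→463, PM10→197, SO₂→162. Overall AQI = max = 463; dominant pollutant is PM2.5.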